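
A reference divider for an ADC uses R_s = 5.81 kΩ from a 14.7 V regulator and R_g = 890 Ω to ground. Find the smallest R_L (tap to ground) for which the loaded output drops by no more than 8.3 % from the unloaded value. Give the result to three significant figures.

Output resistance R_th = R_s‖R_g = (5810 × 890)/6700 = 771.8 Ω.
The fractional drop is R_th/(R_th + R_L); requiring this ≤ 0.0830 gives R_L ≥ R_th(1/0.0830 − 1) = 771.8 × 11.05 = 8.53 kΩ.

R_L(min) ≈ 8.53 kΩ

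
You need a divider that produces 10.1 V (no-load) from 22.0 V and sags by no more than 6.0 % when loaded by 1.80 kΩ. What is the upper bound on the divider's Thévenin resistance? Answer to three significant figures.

R_th ≤ 115 Ω

Loading drop = R_th/(R_th + R_L) ≤ 0.0600, so R_th ≤ R_L · ε/(1−ε) = 1.80 kΩ × 0.0600/0.9400 = 115 Ω.
(Any R1, R2 with R2/(R1+R2) = 0.459 and R1‖R2 ≤ 115 Ω will meet the spec.)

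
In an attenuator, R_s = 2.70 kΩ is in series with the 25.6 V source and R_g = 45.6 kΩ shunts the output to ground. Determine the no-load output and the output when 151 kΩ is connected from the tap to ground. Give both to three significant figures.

Unloaded: 24.2 V; loaded: 23.8 V

Open-circuit: V = 25.6 × 45.6/(2.70 + 45.6) = 24.2 V.
With the load, R_g becomes R_g‖R_L = 35.02 kΩ, so V = 25.6 × 35.02/37.72 = 23.8 V.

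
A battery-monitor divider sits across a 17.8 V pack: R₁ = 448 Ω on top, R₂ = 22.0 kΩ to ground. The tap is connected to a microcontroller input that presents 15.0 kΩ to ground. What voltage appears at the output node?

V_out ≈ 16.9 V

The load sits in parallel with R₂: R₂‖R_L = (22000 × 15000) / (22000 + 15000) = 8919 Ω.
V_out = 17.8 × 8919 / (448 + 8919) = 17.8 × 8919/9367 = 16.9 V.
(Unloaded it would have been 17.4 V.)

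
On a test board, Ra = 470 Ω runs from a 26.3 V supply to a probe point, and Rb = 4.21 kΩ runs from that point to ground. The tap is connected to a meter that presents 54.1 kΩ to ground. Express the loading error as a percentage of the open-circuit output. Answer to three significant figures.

The divider's output (Thévenin) resistance is Ra‖Rb = 422.8 Ω.
Fractional drop under load = R_th/(R_th + R_L) = 422.8 / (422.8 + 54100) = 0.007755.
So the output falls by 0.775 %.

0.775 %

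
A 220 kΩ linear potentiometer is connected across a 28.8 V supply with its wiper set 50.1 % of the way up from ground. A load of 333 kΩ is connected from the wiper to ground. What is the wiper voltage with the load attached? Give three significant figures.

The wiper splits the pot into (1−α)R = 109.8 kΩ above and αR = 110.2 kΩ below.
Lower section ‖ load = 82.81 kΩ.
V_wiper = 28.8 × 82.81/(109.8 + 82.81) = 12.4 V.

V ≈ 12.4 V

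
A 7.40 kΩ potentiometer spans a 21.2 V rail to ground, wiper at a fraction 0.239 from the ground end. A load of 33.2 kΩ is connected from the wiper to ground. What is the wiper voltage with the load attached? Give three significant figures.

The wiper splits the pot into (1−α)R = 5.631 kΩ above and αR = 1.769 kΩ below.
Lower section ‖ load = 1.679 kΩ.
V_wiper = 21.2 × 1.679/(5.631 + 1.679) = 4.87 V.

V ≈ 4.87 V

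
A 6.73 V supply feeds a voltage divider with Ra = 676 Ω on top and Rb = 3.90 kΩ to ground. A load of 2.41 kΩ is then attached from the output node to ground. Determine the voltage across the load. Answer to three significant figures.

The load sits in parallel with Rb: Rb‖R_L = (3900 × 2410) / (3900 + 2410) = 1490 Ω.
V_out = 6.73 × 1490 / (676 + 1490) = 6.73 × 1490/2166 = 4.63 V.

V_out ≈ 4.63 V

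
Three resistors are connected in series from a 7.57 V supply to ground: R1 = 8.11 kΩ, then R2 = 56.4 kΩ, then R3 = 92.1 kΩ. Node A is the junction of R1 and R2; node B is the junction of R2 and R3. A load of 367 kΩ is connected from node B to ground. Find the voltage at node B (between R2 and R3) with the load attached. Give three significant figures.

At node B, R3 is in parallel with the load: R3‖R_L = 73.62 kΩ.
Below node A the resistance is R2 + (R3‖R_L) = 130.0 kΩ, so V_A = 7.57 × 130.0/138.1 = 7.126 V.
Then V_B = V_A × (R3‖R_L)/(R2 + R3‖R_L) = 7.126 × 73.62/130.0 = 4.03 V.

V ≈ 4.03 V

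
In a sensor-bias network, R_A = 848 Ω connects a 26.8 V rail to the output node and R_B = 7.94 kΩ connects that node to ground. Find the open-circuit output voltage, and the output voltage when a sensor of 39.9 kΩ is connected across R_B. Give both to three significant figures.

Open-circuit: V = 26.8 × 7940/(848 + 7940) = 24.2 V.
With the load, R_B becomes R_B‖R_L = 6622 Ω, so V = 26.8 × 6622/7470 = 23.8 V.

Unloaded: 24.2 V; loaded: 23.8 V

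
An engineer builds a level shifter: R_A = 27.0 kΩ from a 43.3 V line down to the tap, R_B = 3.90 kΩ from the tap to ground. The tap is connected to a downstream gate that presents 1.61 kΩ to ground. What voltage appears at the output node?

V_out ≈ 1.75 V

The load sits in parallel with R_B: R_B‖R_L = (3.90 × 1.61) / (3.90 + 1.61) = 1.140 kΩ.
V_out = 43.3 × 1.140 / (27.0 + 1.140) = 43.3 × 1.140/28.14 = 1.75 V.
(Unloaded it would have been 5.47 V.)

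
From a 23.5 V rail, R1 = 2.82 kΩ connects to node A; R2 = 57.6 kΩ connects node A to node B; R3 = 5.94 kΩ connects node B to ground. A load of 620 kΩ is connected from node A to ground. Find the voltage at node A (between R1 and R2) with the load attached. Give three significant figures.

V ≈ 22.4 V

Below node A the series string R2+R3 = 63.54 kΩ sits in parallel with the 620 kΩ load: 57.63 kΩ.
V_A = 23.5 × 57.63/(2.82 + 57.63) = 22.4 V.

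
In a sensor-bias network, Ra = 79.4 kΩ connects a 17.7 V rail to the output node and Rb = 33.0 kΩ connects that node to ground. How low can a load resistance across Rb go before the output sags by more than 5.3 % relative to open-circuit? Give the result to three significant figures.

Output resistance R_th = Ra‖Rb = (79.4 × 33.0)/112.4 = 23.31 kΩ.
The fractional drop is R_th/(R_th + R_L); requiring this ≤ 0.0530 gives R_L ≥ R_th(1/0.0530 − 1) = 23.31 × 17.87 = 417 kΩ.

R_L(min) ≈ 417 kΩ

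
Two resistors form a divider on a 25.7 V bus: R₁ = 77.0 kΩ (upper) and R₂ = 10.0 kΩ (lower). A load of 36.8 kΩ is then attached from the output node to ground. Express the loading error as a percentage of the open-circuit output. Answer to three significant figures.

19.4 %

Unloaded V = 25.7 × 10.0/87.00 = 2.954 V.
Loaded: R₂‖R_L = 7.863 kΩ, giving V = 25.7 × 7.863/84.86 = 2.381 V.
Drop = (2.954 − 2.381) / 2.954 = 19.4 %.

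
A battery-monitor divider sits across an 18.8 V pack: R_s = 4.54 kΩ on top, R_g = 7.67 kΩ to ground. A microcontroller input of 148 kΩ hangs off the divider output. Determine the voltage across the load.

V_out ≈ 11.6 V

The load sits in parallel with R_g: R_g‖R_L = (7.67 × 148) / (7.67 + 148) = 7.292 kΩ.
V_out = 18.8 × 7.292 / (4.54 + 7.292) = 18.8 × 7.292/11.83 = 11.6 V.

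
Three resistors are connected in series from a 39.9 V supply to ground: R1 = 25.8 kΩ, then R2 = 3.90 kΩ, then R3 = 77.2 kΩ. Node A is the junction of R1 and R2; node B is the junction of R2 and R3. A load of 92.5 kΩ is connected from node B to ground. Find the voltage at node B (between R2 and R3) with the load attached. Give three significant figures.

At node B, R3 is in parallel with the load: R3‖R_L = 42.08 kΩ.
Below node A the resistance is R2 + (R3‖R_L) = 45.98 kΩ, so V_A = 39.9 × 45.98/71.78 = 25.56 V.
Then V_B = V_A × (R3‖R_L)/(R2 + R3‖R_L) = 25.56 × 42.08/45.98 = 23.4 V.

V ≈ 23.4 V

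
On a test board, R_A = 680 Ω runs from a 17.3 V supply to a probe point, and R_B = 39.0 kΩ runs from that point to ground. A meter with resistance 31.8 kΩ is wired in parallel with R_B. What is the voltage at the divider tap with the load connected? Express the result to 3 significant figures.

The load sits in parallel with R_B: R_B‖R_L = (39000 × 31800) / (39000 + 31800) = 17520 Ω.
V_out = 17.3 × 17520 / (680 + 17520) = 17.3 × 17520/18200 = 16.7 V.

V_out ≈ 16.7 V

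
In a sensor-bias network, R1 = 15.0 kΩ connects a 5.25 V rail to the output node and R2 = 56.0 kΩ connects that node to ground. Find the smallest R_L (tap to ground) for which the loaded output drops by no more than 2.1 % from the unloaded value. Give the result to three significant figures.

Output resistance R_th = R1‖R2 = (15.0 × 56.0)/71.00 = 11.83 kΩ.
The fractional drop is R_th/(R_th + R_L); requiring this ≤ 0.0210 gives R_L ≥ R_th(1/0.0210 − 1) = 11.83 × 46.62 = 552 kΩ.

R_L(min) ≈ 552 kΩ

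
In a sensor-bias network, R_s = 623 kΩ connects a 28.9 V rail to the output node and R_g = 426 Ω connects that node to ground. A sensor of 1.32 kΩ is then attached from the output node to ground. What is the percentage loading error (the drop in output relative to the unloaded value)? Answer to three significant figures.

Unloaded V = 28.9 × 426/623400 = 0.01975 V.
Loaded: R_g‖R_L = 322.1 Ω, giving V = 28.9 × 322.1/623300 = 0.01493 V.
Drop = (0.01975 − 0.01493) / 0.01975 = 24.4 %.

24.4 %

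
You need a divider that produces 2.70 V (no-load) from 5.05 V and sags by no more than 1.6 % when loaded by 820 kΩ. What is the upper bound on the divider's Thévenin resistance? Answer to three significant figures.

R_th ≤ 13.3 kΩ

Loading drop = R_th/(R_th + R_L) ≤ 0.0160, so R_th ≤ R_L · ε/(1−ε) = 820 kΩ × 0.0160/0.9840 = 13.3 kΩ.
(Any R1, R2 with R2/(R1+R2) = 0.535 and R1‖R2 ≤ 13.3 kΩ will meet the spec.)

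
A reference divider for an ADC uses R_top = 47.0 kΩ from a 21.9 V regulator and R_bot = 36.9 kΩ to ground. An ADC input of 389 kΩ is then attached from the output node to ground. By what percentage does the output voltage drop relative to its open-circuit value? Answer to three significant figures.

5.05 %

The divider's output (Thévenin) resistance is R_top‖R_bot = 20.67 kΩ.
Fractional drop under load = R_th/(R_th + R_L) = 20.67 / (20.67 + 389) = 0.05046.
So the output falls by 5.05 %.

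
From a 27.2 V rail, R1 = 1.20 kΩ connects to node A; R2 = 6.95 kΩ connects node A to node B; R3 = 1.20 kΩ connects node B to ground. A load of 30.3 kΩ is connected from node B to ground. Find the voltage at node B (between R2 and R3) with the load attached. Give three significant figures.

V ≈ 3.37 V

At node B, R3 is in parallel with the load: R3‖R_L = 1.154 kΩ.
Below node A the resistance is R2 + (R3‖R_L) = 8.104 kΩ, so V_A = 27.2 × 8.104/9.304 = 23.69 V.
Then V_B = V_A × (R3‖R_L)/(R2 + R3‖R_L) = 23.69 × 1.154/8.104 = 3.37 V.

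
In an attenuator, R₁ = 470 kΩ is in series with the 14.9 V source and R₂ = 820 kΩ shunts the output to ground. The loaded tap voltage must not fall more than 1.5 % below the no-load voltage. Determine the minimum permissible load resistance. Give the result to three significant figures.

R_L(min) ≈ 19.6 MΩ

Output resistance R_th = R₁‖R₂ = (470 × 820)/1290 = 298.8 kΩ.
The fractional drop is R_th/(R_th + R_L); requiring this ≤ 0.0150 gives R_L ≥ R_th(1/0.0150 − 1) = 298.8 × 65.67 = 19.6 MΩ.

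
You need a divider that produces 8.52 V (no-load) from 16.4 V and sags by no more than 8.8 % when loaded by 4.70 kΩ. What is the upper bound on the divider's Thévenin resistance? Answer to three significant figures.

Loading drop = R_th/(R_th + R_L) ≤ 0.0880, so R_th ≤ R_L · ε/(1−ε) = 4.70 kΩ × 0.0880/0.9120 = 454 Ω.
(Any R1, R2 with R2/(R1+R2) = 0.520 and R1‖R2 ≤ 454 Ω will meet the spec.)

R_th ≤ 454 Ω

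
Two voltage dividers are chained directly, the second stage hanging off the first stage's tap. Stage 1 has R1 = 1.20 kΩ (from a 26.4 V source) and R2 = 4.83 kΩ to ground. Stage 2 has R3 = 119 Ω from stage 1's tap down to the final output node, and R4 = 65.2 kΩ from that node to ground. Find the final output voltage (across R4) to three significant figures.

V_out ≈ 20.8 V

Stage 2 presents R3+R4 = 65320 Ω as a load on stage 1's tap.
Stage 1's lower leg becomes R2‖(R3+R4) = 4497 Ω, so V_mid = 26.4 × 4497/5697 = 20.84 V.
Stage 2 is itself unloaded: V_out = V_mid × R4/(R3+R4) = 20.84 × 65200/65320 = 20.8 V.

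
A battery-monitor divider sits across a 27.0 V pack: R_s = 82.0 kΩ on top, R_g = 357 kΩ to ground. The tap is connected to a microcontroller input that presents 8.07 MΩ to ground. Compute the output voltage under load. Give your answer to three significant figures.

The load sits in parallel with R_g: R_g‖R_L = (357 × 8070) / (357 + 8070) = 341.9 kΩ.
V_out = 27.0 × 341.9 / (82.0 + 341.9) = 27.0 × 341.9/423.9 = 21.8 V.
(Unloaded it would have been 22.0 V.)

V_out ≈ 21.8 V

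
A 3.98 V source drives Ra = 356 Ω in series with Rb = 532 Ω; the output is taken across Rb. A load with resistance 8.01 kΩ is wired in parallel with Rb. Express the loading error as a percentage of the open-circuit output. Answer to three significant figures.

The divider's output (Thévenin) resistance is Ra‖Rb = 213.3 Ω.
Fractional drop under load = R_th/(R_th + R_L) = 213.3 / (213.3 + 8010) = 0.02594.
So the output falls by 2.59 %.

2.59 %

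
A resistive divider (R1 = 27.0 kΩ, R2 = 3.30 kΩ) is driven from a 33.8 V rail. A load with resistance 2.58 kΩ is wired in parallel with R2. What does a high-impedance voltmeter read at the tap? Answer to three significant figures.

The load sits in parallel with R2: R2‖R_L = (3.30 × 2.58) / (3.30 + 2.58) = 1.448 kΩ.
V_out = 33.8 × 1.448 / (27.0 + 1.448) = 33.8 × 1.448/28.45 = 1.72 V.

V_out ≈ 1.72 V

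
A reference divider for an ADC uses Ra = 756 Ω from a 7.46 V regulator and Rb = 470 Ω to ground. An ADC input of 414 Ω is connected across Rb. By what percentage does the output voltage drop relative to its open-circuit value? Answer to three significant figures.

Unloaded V = 7.46 × 470/1226 = 2.860 V.
Loaded: Rb‖R_L = 220.1 Ω, giving V = 7.46 × 220.1/976.1 = 1.682 V.
Drop = (2.860 − 1.682) / 2.860 = 41.2 %.

41.2 %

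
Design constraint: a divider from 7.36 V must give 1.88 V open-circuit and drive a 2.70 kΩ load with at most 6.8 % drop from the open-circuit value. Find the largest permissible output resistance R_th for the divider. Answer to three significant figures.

R_th ≤ 197 Ω

Loading drop = R_th/(R_th + R_L) ≤ 0.0680, so R_th ≤ R_L · ε/(1−ε) = 2.70 kΩ × 0.0680/0.9320 = 197 Ω.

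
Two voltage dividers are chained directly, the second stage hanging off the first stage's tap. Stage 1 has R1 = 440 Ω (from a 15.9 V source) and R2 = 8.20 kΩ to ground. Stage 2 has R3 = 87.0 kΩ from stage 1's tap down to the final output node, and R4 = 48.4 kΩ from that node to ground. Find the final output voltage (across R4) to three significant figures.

Stage 2 presents R3+R4 = 135400 Ω as a load on stage 1's tap.
Stage 1's lower leg becomes R2‖(R3+R4) = 7732 Ω, so V_mid = 15.9 × 7732/8172 = 15.04 V.
Stage 2 is itself unloaded: V_out = V_mid × R4/(R3+R4) = 15.04 × 48400/135400 = 5.38 V.

V_out ≈ 5.38 V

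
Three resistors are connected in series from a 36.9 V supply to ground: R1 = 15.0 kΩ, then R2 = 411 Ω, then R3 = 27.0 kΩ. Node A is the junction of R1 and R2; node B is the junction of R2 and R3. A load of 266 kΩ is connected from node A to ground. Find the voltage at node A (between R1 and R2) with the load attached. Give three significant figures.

Below node A the series string R2+R3 = 27410 Ω sits in parallel with the 266000 Ω load: 24850 Ω.
V_A = 36.9 × 24850/(15000 + 24850) = 23.0 V.

V ≈ 23.0 V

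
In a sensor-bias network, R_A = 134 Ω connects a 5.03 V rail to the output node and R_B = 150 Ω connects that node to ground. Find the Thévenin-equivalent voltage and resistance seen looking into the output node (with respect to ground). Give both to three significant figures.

V_th is the open-circuit tap voltage: 5.03 × 150/(134 + 150) = 2.66 V.
With the supply zeroed, R_A and R_B appear in parallel from the tap: R_th = R_A‖R_B = (134 × 150)/284.0 = 70.8 Ω.

V_th = 2.66 V, R_th = 70.8 Ω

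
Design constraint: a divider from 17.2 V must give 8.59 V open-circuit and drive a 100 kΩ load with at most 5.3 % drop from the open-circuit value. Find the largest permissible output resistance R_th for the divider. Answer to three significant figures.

R_th ≤ 5.60 kΩ

Loading drop = R_th/(R_th + R_L) ≤ 0.0530, so R_th ≤ R_L · ε/(1−ε) = 100 kΩ × 0.0530/0.9470 = 5.60 kΩ.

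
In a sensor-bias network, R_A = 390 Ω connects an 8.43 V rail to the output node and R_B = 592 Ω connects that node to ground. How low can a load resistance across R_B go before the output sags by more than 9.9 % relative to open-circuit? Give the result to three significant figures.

R_L(min) ≈ 2.14 kΩ

Output resistance R_th = R_A‖R_B = (390 × 592)/982.0 = 235.1 Ω.
The fractional drop is R_th/(R_th + R_L); requiring this ≤ 0.0990 gives R_L ≥ R_th(1/0.0990 − 1) = 235.1 × 9.101 = 2.14 kΩ.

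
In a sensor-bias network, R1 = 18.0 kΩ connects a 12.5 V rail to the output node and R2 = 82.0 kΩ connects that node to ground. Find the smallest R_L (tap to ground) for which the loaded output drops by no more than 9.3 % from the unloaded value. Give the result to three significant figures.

R_L(min) ≈ 144 kΩ

Output resistance R_th = R1‖R2 = (18.0 × 82.0)/100.0 = 14.76 kΩ.
The fractional drop is R_th/(R_th + R_L); requiring this ≤ 0.0930 gives R_L ≥ R_th(1/0.0930 − 1) = 14.76 × 9.753 = 144 kΩ.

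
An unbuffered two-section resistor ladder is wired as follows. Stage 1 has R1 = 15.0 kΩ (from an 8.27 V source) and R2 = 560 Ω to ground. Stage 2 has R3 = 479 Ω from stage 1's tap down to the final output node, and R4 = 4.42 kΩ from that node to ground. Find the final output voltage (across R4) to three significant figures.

V_out ≈ 0.242 V

Stage 2 presents R3+R4 = 4899 Ω as a load on stage 1's tap.
Stage 1's lower leg becomes R2‖(R3+R4) = 502.6 Ω, so V_mid = 8.27 × 502.6/15500 = 0.2681 V.
Stage 2 is itself unloaded: V_out = V_mid × R4/(R3+R4) = 0.2681 × 4420/4899 = 0.242 V.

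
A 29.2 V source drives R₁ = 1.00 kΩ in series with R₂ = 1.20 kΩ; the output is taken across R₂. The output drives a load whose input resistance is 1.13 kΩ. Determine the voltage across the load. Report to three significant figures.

The load sits in parallel with R₂: R₂‖R_L = (1.20 × 1.13) / (1.20 + 1.13) = 0.5820 kΩ.
V_out = 29.2 × 0.5820 / (1.00 + 0.5820) = 29.2 × 0.5820/1.582 = 10.7 V.

V_out ≈ 10.7 V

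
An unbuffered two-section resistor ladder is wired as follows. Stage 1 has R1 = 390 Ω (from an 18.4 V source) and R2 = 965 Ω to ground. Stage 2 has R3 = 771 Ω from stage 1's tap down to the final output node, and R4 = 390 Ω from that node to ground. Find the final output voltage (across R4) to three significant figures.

Stage 2 presents R3+R4 = 1161 Ω as a load on stage 1's tap.
Stage 1's lower leg becomes R2‖(R3+R4) = 527.0 Ω, so V_mid = 18.4 × 527.0/917.0 = 10.57 V.
Stage 2 is itself unloaded: V_out = V_mid × R4/(R3+R4) = 10.57 × 390/1161 = 3.55 V.

V_out ≈ 3.55 V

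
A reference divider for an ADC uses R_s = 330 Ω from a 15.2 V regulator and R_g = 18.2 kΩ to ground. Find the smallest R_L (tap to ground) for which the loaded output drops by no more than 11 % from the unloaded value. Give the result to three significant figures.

R_L(min) ≈ 2.62 kΩ

Output resistance R_th = R_s‖R_g = (330 × 18200)/18530 = 324.1 Ω.
The fractional drop is R_th/(R_th + R_L); requiring this ≤ 0.110 gives R_L ≥ R_th(1/0.110 − 1) = 324.1 × 8.091 = 2.62 kΩ.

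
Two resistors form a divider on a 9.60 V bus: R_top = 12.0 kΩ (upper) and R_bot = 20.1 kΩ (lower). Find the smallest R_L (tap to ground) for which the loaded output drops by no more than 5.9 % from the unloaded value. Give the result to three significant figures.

R_L(min) ≈ 120 kΩ

Output resistance R_th = R_top‖R_bot = (12.0 × 20.1)/32.10 = 7.514 kΩ.
The fractional drop is R_th/(R_th + R_L); requiring this ≤ 0.0590 gives R_L ≥ R_th(1/0.0590 − 1) = 7.514 × 15.95 = 120 kΩ.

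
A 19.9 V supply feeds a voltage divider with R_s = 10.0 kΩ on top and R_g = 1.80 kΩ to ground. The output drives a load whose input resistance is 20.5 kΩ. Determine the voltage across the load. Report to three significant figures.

V_out ≈ 2.83 V

The load sits in parallel with R_g: R_g‖R_L = (1.80 × 20.5) / (1.80 + 20.5) = 1.655 kΩ.
V_out = 19.9 × 1.655 / (10.0 + 1.655) = 19.9 × 1.655/11.65 = 2.83 V.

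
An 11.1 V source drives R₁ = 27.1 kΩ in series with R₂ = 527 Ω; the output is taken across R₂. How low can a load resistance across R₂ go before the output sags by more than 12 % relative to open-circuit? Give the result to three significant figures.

R_L(min) ≈ 3.79 kΩ

Output resistance R_th = R₁‖R₂ = (27100 × 527)/27630 = 516.9 Ω.
The fractional drop is R_th/(R_th + R_L); requiring this ≤ 0.120 gives R_L ≥ R_th(1/0.120 − 1) = 516.9 × 7.333 = 3.79 kΩ.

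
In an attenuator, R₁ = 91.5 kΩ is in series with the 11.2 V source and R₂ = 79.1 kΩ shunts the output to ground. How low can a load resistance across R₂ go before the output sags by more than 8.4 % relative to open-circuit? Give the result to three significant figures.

R_L(min) ≈ 463 kΩ

Output resistance R_th = R₁‖R₂ = (91.5 × 79.1)/170.6 = 42.42 kΩ.
The fractional drop is R_th/(R_th + R_L); requiring this ≤ 0.0840 gives R_L ≥ R_th(1/0.0840 − 1) = 42.42 × 10.90 = 463 kΩ.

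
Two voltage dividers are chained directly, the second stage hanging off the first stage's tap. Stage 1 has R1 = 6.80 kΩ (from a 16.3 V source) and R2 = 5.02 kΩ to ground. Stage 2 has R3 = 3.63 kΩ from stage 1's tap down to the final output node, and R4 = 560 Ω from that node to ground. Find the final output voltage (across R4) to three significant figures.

V_out ≈ 0.548 V

Stage 2 presents R3+R4 = 4190 Ω as a load on stage 1's tap.
Stage 1's lower leg becomes R2‖(R3+R4) = 2284 Ω, so V_mid = 16.3 × 2284/9084 = 4.098 V.
Stage 2 is itself unloaded: V_out = V_mid × R4/(R3+R4) = 4.098 × 560/4190 = 0.548 V.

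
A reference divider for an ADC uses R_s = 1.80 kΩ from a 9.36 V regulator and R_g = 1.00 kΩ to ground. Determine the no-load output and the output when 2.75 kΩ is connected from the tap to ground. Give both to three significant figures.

Open-circuit: V = 9.36 × 1.00/(1.80 + 1.00) = 3.34 V.
With the load, R_g becomes R_g‖R_L = 0.7333 kΩ, so V = 9.36 × 0.7333/2.533 = 2.71 V.

Unloaded: 3.34 V; loaded: 2.71 V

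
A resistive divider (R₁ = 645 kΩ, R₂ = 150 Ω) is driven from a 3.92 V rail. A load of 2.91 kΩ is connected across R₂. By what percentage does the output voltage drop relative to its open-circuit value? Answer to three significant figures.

4.90 %

The divider's output (Thévenin) resistance is R₁‖R₂ = 150.0 Ω.
Fractional drop under load = R_th/(R_th + R_L) = 150.0 / (150.0 + 2910) = 0.04901.
So the output falls by 4.90 %.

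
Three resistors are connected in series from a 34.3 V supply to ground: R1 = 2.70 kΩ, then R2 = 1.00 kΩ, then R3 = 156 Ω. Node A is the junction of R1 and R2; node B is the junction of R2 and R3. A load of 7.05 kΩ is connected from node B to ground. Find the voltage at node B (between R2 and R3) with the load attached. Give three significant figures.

At node B, R3 is in parallel with the load: R3‖R_L = 152.6 Ω.
Below node A the resistance is R2 + (R3‖R_L) = 1153 Ω, so V_A = 34.3 × 1153/3853 = 10.26 V.
Then V_B = V_A × (R3‖R_L)/(R2 + R3‖R_L) = 10.26 × 152.6/1153 = 1.36 V.

V ≈ 1.36 V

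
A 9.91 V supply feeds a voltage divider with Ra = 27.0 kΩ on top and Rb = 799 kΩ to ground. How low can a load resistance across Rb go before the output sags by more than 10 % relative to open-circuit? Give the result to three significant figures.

Output resistance R_th = Ra‖Rb = (27.0 × 799)/826.0 = 26.12 kΩ.
The fractional drop is R_th/(R_th + R_L); requiring this ≤ 0.100 gives R_L ≥ R_th(1/0.100 − 1) = 26.12 × 9.000 = 235 kΩ.

R_L(min) ≈ 235 kΩ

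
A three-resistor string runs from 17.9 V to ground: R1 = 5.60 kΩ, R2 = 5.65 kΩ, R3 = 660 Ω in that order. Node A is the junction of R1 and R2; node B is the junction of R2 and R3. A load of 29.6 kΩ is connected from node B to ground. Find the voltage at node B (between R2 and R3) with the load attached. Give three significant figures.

V ≈ 0.971 V

At node B, R3 is in parallel with the load: R3‖R_L = 645.6 Ω.
Below node A the resistance is R2 + (R3‖R_L) = 6296 Ω, so V_A = 17.9 × 6296/11900 = 9.473 V.
Then V_B = V_A × (R3‖R_L)/(R2 + R3‖R_L) = 9.473 × 645.6/6296 = 0.971 V.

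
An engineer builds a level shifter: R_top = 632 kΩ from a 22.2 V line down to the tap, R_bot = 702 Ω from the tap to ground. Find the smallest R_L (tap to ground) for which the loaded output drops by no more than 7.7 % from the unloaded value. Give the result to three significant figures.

R_L(min) ≈ 8.41 kΩ

Output resistance R_th = R_top‖R_bot = (632000 × 702)/632700 = 701.2 Ω.
The fractional drop is R_th/(R_th + R_L); requiring this ≤ 0.0770 gives R_L ≥ R_th(1/0.0770 − 1) = 701.2 × 11.99 = 8.41 kΩ.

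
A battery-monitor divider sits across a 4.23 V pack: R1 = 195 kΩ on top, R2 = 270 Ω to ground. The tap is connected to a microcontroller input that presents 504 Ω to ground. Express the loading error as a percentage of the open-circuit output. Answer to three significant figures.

34.9 %

Unloaded V = 4.23 × 270/195300 = 0.005849 V.
Loaded: R2‖R_L = 175.8 Ω, giving V = 4.23 × 175.8/195200 = 0.003810 V.
Drop = (0.005849 − 0.003810) / 0.005849 = 34.9 %.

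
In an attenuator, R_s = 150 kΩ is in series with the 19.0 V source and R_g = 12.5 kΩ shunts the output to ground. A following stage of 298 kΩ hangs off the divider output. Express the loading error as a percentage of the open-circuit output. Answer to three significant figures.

The divider's output (Thévenin) resistance is R_s‖R_g = 11.54 kΩ.
Fractional drop under load = R_th/(R_th + R_L) = 11.54 / (11.54 + 298) = 0.03728.
So the output falls by 3.73 %.

3.73 %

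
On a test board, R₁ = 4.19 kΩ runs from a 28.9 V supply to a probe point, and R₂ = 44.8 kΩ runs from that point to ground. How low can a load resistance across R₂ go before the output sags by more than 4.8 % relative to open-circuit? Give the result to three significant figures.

Output resistance R_th = R₁‖R₂ = (4.19 × 44.8)/48.99 = 3.832 kΩ.
The fractional drop is R_th/(R_th + R_L); requiring this ≤ 0.0480 gives R_L ≥ R_th(1/0.0480 − 1) = 3.832 × 19.83 = 76.0 kΩ.

R_L(min) ≈ 76.0 kΩ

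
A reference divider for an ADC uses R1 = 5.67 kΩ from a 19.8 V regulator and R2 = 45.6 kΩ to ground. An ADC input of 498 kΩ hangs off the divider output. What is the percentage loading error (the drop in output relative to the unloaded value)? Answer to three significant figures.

1.00 %

The divider's output (Thévenin) resistance is R1‖R2 = 5.043 kΩ.
Fractional drop under load = R_th/(R_th + R_L) = 5.043 / (5.043 + 498) = 0.01002.
So the output falls by 1.00 %.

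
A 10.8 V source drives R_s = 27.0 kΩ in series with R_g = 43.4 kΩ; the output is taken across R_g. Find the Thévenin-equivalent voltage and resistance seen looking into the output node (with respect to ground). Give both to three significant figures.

V_th = 6.66 V, R_th = 16.6 kΩ

V_th is the open-circuit tap voltage: 10.8 × 43.4/(27.0 + 43.4) = 6.66 V.
With the supply zeroed, R_s and R_g appear in parallel from the tap: R_th = R_s‖R_g = (27.0 × 43.4)/70.40 = 16.6 kΩ.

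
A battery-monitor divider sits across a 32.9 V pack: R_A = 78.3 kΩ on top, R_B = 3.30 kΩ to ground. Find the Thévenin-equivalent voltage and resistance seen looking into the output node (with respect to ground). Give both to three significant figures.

V_th = 1.33 V, R_th = 3.17 kΩ

V_th is the open-circuit tap voltage: 32.9 × 3.30/(78.3 + 3.30) = 1.33 V.
With the supply zeroed, R_A and R_B appear in parallel from the tap: R_th = R_A‖R_B = (78.3 × 3.30)/81.60 = 3.17 kΩ.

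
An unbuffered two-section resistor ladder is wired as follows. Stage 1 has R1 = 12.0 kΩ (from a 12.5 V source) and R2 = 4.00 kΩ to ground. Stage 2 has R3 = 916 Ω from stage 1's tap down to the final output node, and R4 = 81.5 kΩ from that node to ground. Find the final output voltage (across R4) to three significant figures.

V_out ≈ 2.98 V

Stage 2 presents R3+R4 = 82420 Ω as a load on stage 1's tap.
Stage 1's lower leg becomes R2‖(R3+R4) = 3815 Ω, so V_mid = 12.5 × 3815/15810 = 3.015 V.
Stage 2 is itself unloaded: V_out = V_mid × R4/(R3+R4) = 3.015 × 81500/82420 = 2.98 V.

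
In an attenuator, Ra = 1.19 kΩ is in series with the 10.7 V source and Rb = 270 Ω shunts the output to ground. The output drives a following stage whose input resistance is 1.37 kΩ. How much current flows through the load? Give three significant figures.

I_L ≈ 1.24 mA

Rb‖R_L = 225.5 Ω; V_out = 10.7 × 225.5/1416 = 1.705 V.
I_L = V_out / R_L = 1.705 / 1.37 kΩ = 1.24 mA.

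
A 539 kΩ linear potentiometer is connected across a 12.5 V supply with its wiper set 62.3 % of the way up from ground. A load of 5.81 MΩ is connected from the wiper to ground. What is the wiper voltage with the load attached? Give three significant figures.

The wiper splits the pot into (1−α)R = 203.2 kΩ above and αR = 335.8 kΩ below.
Lower section ‖ load = 317.4 kΩ.
V_wiper = 12.5 × 317.4/(203.2 + 317.4) = 7.62 V.

V ≈ 7.62 V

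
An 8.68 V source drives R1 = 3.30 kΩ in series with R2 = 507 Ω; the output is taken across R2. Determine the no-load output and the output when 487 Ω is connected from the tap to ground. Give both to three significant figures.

Unloaded: 1.16 V; loaded: 0.608 V

Open-circuit: V = 8.68 × 507/(3300 + 507) = 1.16 V.
With the load, R2 becomes R2‖R_L = 248.4 Ω, so V = 8.68 × 248.4/3548 = 0.608 V.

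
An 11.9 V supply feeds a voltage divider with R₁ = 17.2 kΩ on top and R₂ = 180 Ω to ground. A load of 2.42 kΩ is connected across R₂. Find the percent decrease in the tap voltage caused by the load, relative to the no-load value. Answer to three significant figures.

6.86 %

The divider's output (Thévenin) resistance is R₁‖R₂ = 178.1 Ω.
Fractional drop under load = R_th/(R_th + R_L) = 178.1 / (178.1 + 2420) = 0.06856.
So the output falls by 6.86 %.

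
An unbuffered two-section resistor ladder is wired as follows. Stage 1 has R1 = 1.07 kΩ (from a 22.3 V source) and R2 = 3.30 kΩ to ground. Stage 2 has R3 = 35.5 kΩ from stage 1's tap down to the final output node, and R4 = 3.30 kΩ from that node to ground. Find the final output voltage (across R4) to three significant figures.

Stage 2 presents R3+R4 = 38.80 kΩ as a load on stage 1's tap.
Stage 1's lower leg becomes R2‖(R3+R4) = 3.041 kΩ, so V_mid = 22.3 × 3.041/4.111 = 16.50 V.
Stage 2 is itself unloaded: V_out = V_mid × R4/(R3+R4) = 16.50 × 3.30/38.80 = 1.40 V.

V_out ≈ 1.40 V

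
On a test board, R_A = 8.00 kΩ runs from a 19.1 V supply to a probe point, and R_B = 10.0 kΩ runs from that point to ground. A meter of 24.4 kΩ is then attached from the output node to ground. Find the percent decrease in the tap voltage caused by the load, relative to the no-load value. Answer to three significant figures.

15.4 %

The divider's output (Thévenin) resistance is R_A‖R_B = 4.444 kΩ.
Fractional drop under load = R_th/(R_th + R_L) = 4.444 / (4.444 + 24.4) = 0.1541.
So the output falls by 15.4 %.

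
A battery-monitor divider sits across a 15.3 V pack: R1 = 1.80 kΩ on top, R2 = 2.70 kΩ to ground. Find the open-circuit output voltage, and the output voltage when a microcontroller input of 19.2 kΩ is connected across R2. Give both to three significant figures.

Open-circuit: V = 15.3 × 2.70/(1.80 + 2.70) = 9.18 V.
With the load, R2 becomes R2‖R_L = 2.367 kΩ, so V = 15.3 × 2.367/4.167 = 8.69 V.

Unloaded: 9.18 V; loaded: 8.69 V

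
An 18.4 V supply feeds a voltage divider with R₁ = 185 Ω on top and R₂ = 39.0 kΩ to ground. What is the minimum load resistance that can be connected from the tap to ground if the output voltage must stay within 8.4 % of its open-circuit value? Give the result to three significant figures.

Output resistance R_th = R₁‖R₂ = (185 × 39000)/39180 = 184.1 Ω.
The fractional drop is R_th/(R_th + R_L); requiring this ≤ 0.0840 gives R_L ≥ R_th(1/0.0840 − 1) = 184.1 × 10.90 = 2.01 kΩ.

R_L(min) ≈ 2.01 kΩ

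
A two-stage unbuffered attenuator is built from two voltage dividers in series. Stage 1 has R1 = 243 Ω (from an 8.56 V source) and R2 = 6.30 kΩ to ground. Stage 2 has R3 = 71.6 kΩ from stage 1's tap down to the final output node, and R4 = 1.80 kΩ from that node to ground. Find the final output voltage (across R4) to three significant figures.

Stage 2 presents R3+R4 = 73400 Ω as a load on stage 1's tap.
Stage 1's lower leg becomes R2‖(R3+R4) = 5802 Ω, so V_mid = 8.56 × 5802/6045 = 8.216 V.
Stage 2 is itself unloaded: V_out = V_mid × R4/(R3+R4) = 8.216 × 1800/73400 = 0.201 V.

V_out ≈ 0.201 V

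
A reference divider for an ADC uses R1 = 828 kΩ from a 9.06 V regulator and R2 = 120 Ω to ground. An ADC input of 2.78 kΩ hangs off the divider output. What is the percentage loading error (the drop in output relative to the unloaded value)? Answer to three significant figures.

The divider's output (Thévenin) resistance is R1‖R2 = 120.0 Ω.
Fractional drop under load = R_th/(R_th + R_L) = 120.0 / (120.0 + 2780) = 0.04137.
So the output falls by 4.14 %.

4.14 %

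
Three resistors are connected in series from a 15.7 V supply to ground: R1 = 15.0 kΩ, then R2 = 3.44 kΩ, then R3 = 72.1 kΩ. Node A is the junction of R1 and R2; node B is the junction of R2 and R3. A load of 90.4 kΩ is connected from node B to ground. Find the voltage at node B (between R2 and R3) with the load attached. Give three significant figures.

V ≈ 10.8 V

At node B, R3 is in parallel with the load: R3‖R_L = 40.11 kΩ.
Below node A the resistance is R2 + (R3‖R_L) = 43.55 kΩ, so V_A = 15.7 × 43.55/58.55 = 11.68 V.
Then V_B = V_A × (R3‖R_L)/(R2 + R3‖R_L) = 11.68 × 40.11/43.55 = 10.8 V.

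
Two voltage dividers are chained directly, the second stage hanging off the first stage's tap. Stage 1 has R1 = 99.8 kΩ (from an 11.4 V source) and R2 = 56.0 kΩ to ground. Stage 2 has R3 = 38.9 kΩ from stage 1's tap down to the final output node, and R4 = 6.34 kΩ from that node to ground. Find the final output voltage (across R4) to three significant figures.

Stage 2 presents R3+R4 = 45.24 kΩ as a load on stage 1's tap.
Stage 1's lower leg becomes R2‖(R3+R4) = 25.02 kΩ, so V_mid = 11.4 × 25.02/124.8 = 2.285 V.
Stage 2 is itself unloaded: V_out = V_mid × R4/(R3+R4) = 2.285 × 6.34/45.24 = 0.320 V.

V_out ≈ 0.320 V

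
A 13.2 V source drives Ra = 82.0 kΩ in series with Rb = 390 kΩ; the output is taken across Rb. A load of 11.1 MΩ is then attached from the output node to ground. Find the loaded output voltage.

V_out ≈ 10.8 V

The load sits in parallel with Rb: Rb‖R_L = (390 × 11100) / (390 + 11100) = 376.8 kΩ.
V_out = 13.2 × 376.8 / (82.0 + 376.8) = 13.2 × 376.8/458.8 = 10.8 V.
(Unloaded it would have been 10.9 V.)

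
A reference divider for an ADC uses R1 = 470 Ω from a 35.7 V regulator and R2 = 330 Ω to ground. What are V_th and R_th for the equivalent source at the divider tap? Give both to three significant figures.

V_th = 14.7 V, R_th = 194 Ω

V_th is the open-circuit tap voltage: 35.7 × 330/(470 + 330) = 14.7 V.
With the supply zeroed, R1 and R2 appear in parallel from the tap: R_th = R1‖R2 = (470 × 330)/800.0 = 194 Ω.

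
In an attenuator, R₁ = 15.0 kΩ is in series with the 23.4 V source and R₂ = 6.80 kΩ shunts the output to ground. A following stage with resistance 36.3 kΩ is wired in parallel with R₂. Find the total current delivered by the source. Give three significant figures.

R₂‖R_L = 5.727 kΩ, so the source sees R₁ + R₂‖R_L = 20.73 kΩ.
I = 23.4 V / 20.73 kΩ = 1.13 mA.

I ≈ 1.13 mA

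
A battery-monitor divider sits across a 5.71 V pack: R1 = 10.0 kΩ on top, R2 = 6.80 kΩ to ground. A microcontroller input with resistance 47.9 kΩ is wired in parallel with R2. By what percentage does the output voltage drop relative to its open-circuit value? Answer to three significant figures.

The divider's output (Thévenin) resistance is R1‖R2 = 4.048 kΩ.
Fractional drop under load = R_th/(R_th + R_L) = 4.048 / (4.048 + 47.9) = 0.07792.
So the output falls by 7.79 %.

7.79 %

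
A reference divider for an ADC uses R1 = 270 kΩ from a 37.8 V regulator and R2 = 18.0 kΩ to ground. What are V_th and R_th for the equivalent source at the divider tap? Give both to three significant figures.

V_th = 2.36 V, R_th = 16.9 kΩ

V_th is the open-circuit tap voltage: 37.8 × 18.0/(270 + 18.0) = 2.36 V.
With the supply zeroed, R1 and R2 appear in parallel from the tap: R_th = R1‖R2 = (270 × 18.0)/288.0 = 16.9 kΩ.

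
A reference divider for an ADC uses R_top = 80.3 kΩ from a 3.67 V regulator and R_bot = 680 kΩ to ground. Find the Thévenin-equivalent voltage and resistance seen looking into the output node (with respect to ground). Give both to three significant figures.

V_th = 3.28 V, R_th = 71.8 kΩ

V_th is the open-circuit tap voltage: 3.67 × 680/(80.3 + 680) = 3.28 V.
With the supply zeroed, R_top and R_bot appear in parallel from the tap: R_th = R_top‖R_bot = (80.3 × 680)/760.3 = 71.8 kΩ.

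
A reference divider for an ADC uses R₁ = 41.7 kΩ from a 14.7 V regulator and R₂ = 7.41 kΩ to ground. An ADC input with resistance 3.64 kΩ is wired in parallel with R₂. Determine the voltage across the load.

V_out ≈ 0.813 V

The load sits in parallel with R₂: R₂‖R_L = (7.41 × 3.64) / (7.41 + 3.64) = 2.441 kΩ.
V_out = 14.7 × 2.441 / (41.7 + 2.441) = 14.7 × 2.441/44.14 = 0.813 V.
(Unloaded it would have been 2.22 V.)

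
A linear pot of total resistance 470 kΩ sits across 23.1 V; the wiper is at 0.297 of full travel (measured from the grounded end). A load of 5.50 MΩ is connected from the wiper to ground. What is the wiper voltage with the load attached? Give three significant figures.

The wiper splits the pot into (1−α)R = 330.4 kΩ above and αR = 139.6 kΩ below.
Lower section ‖ load = 136.1 kΩ.
V_wiper = 23.1 × 136.1/(330.4 + 136.1) = 6.74 V.

V ≈ 6.74 V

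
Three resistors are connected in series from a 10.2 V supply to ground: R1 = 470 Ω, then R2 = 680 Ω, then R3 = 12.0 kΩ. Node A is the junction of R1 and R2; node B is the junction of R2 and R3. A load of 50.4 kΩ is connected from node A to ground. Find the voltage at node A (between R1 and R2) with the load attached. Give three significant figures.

V ≈ 9.75 V

Below node A the series string R2+R3 = 12680 Ω sits in parallel with the 50400 Ω load: 10130 Ω.
V_A = 10.2 × 10130/(470 + 10130) = 9.75 V.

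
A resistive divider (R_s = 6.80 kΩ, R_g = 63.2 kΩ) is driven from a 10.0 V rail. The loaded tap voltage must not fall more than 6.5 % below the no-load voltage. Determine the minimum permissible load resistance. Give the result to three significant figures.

Output resistance R_th = R_s‖R_g = (6.80 × 63.2)/70.00 = 6.139 kΩ.
The fractional drop is R_th/(R_th + R_L); requiring this ≤ 0.0650 gives R_L ≥ R_th(1/0.0650 − 1) = 6.139 × 14.38 = 88.3 kΩ.

R_L(min) ≈ 88.3 kΩ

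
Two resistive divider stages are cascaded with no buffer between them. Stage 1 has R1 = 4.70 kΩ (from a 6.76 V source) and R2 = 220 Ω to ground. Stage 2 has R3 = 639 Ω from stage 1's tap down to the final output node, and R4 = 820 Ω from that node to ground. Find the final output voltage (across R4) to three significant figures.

V_out ≈ 0.148 V

Stage 2 presents R3+R4 = 1459 Ω as a load on stage 1's tap.
Stage 1's lower leg becomes R2‖(R3+R4) = 191.2 Ω, so V_mid = 6.76 × 191.2/4891 = 0.2642 V.
Stage 2 is itself unloaded: V_out = V_mid × R4/(R3+R4) = 0.2642 × 820/1459 = 0.148 V.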